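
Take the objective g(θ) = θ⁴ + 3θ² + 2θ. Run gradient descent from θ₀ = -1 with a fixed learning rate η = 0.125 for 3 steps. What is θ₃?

g′(θ) = 4θ³ + 6θ + 2
θ₁ = -1 − 0.125·(-8) = 0
θ₂ = 0 − 0.125·2 = -0.25
θ₃ = -0.25 − 0.125·0.4375 = -0.3046875

-0.3046875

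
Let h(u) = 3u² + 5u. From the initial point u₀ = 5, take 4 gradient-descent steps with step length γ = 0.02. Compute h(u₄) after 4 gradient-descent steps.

34.62935774056448

h′(u) = 6u + 5
Step 1: h′(5) = 35; u₁ = 5 − 0.02·35 = 4.3
Step 2: h′(4.3) = 30.8; u₂ = 4.3 − 0.02·30.8 = 3.684
Step 3: h′(3.684) = 27.104; u₃ = 3.684 − 0.02·27.104 = 3.14192
Step 4: h′(3.14192) = 23.85152; u₄ = 3.14192 − 0.02·23.85152 = 2.6648896
h(2.6648896) = 34.62935774056448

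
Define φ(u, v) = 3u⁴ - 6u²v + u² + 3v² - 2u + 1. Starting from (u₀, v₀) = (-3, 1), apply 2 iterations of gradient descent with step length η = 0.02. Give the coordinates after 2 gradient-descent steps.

∇φ = (12u³ - 12uv + 2u - 2, -6u² + 6v)
(u₁, v₁) = (-3, 1) − 0.02·(-296, -48) = (2.92, 1.96)
(u₂, v₂) = (2.92, 1.96) − 0.02·(233.926656, -39.3984) = (-1.75853312, 2.747968)

(-1.75853312, 2.747968)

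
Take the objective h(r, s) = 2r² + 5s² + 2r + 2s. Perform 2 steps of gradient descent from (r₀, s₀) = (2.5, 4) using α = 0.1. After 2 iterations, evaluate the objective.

1.6328

∇h = (4r + 2, 10s + 2)
(r₁, s₁) = (2.5, 4) − 0.1·(12, 42) = (1.3, -0.2)
(r₂, s₂) = (1.3, -0.2) − 0.1·(7.2, 0) = (0.58, -0.2)
h(0.58, -0.2) = 1.6328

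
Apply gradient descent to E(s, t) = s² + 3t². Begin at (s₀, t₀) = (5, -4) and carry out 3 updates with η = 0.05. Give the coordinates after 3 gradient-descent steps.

(3.645, -1.372)

∇E = (2s, 6t)
(s₁, t₁) = (5, -4) − 0.05·(10, -24) = (4.5, -2.8)
(s₂, t₂) = (4.5, -2.8) − 0.05·(9, -16.8) = (4.05, -1.96)
(s₃, t₃) = (4.05, -1.96) − 0.05·(8.1, -11.76) = (3.645, -1.372)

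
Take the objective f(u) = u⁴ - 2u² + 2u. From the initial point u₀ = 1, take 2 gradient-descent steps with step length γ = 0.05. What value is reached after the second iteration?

0.8342

f′(u) = 4u³ - 4u + 2
u₁ = 1 − 0.05·2 = 0.9
u₂ = 0.9 − 0.05·1.316 = 0.8342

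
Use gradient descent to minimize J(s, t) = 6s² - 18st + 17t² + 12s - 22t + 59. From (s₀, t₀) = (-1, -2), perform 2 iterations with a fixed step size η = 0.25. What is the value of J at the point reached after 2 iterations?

740165.25

∇J = (12s - 18t + 12, -18s + 34t - 22)
(s₁, t₁) = (-1, -2) − 0.25·(36, -72) = (-10, 16)
(s₂, t₂) = (-10, 16) − 0.25·(-396, 702) = (89, -159.5)
J(89, -159.5) = 740165.25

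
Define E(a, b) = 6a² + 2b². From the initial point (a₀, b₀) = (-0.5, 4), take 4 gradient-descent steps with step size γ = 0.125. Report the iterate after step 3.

∇E = (12a, 4b)
(a₁, b₁) = (-0.5, 4) − 0.125·(-6, 16) = (0.25, 2)
(a₂, b₂) = (0.25, 2) − 0.125·(3, 8) = (-0.125, 1)
(a₃, b₃) = (-0.125, 1) − 0.125·(-1.5, 4) = (0.0625, 0.5)

(0.0625, 0.5)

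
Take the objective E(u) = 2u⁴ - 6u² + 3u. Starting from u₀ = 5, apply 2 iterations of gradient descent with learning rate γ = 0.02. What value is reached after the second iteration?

408.75367296

E′(u) = 8u³ - 12u + 3
Step 1: E′(5) = 943; u₁ = 5 − 0.02·943 = -13.86
Step 2: E′(-13.86) = -21130.683648; u₂ = -13.86 − 0.02·(-21130.683648) = 408.75367296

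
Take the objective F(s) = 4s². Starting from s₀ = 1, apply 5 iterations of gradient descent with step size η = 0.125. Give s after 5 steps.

F′(s) = 8s
Step 1: F′(1) = 8; s₁ = 1 − 0.125·8 = 0
Step 2: F′(0) = 0; s₂ = 0 − 0.125·0 = 0
Step 3: F′(0) = 0; s₃ = 0 − 0.125·0 = 0
Step 4: F′(0) = 0; s₄ = 0 − 0.125·0 = 0
Step 5: F′(0) = 0; s₅ = 0 − 0.125·0 = 0

0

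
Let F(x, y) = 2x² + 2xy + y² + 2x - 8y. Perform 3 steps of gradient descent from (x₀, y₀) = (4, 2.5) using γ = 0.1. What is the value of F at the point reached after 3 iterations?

-15.486384

∇F = (4x + 2y + 2, 2x + 2y - 8)
Step 1: at (4, 2.5), ∇F = (23, 5) → (4, 2.5) − 0.1·(23, 5) = (1.7, 2)
Step 2: at (1.7, 2), ∇F = (12.8, -0.6) → (1.7, 2) − 0.1·(12.8, -0.6) = (0.42, 2.06)
Step 3: at (0.42, 2.06), ∇F = (7.8, -3.04) → (0.42, 2.06) − 0.1·(7.8, -3.04) = (-0.36, 2.364)
F(-0.36, 2.364) = -15.486384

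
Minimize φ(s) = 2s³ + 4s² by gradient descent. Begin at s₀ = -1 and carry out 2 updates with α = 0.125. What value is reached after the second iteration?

φ′(s) = 6s² + 8s
s₁ = -1 − 0.125·(-2) = -0.75
s₂ = -0.75 − 0.125·(-2.625) = -0.421875

-0.421875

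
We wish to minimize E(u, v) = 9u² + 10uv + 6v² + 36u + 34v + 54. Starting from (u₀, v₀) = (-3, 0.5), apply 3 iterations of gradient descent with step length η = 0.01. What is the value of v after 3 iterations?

∇E = (18u + 10v + 36, 10u + 12v + 34)
Step 1: at (-3, 0.5), ∇E = (-13, 10) → (-3, 0.5) − 0.01·(-13, 10) = (-2.87, 0.4)
Step 2: at (-2.87, 0.4), ∇E = (-11.66, 10.1) → (-2.87, 0.4) − 0.01·(-11.66, 10.1) = (-2.7534, 0.299)
Step 3: at (-2.7534, 0.299), ∇E = (-10.5712, 10.054) → (-2.7534, 0.299) − 0.01·(-10.5712, 10.054) = (-2.647688, 0.19846)
v = 0.19846

0.19846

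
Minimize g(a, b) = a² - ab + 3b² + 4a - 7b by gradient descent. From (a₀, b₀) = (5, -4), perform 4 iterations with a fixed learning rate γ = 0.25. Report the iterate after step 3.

∇g = (2a - b + 4, -a + 6b - 7)
Step 1: at (5, -4), ∇g = (18, -36) → (5, -4) − 0.25·(18, -36) = (0.5, 5)
Step 2: at (0.5, 5), ∇g = (0, 22.5) → (0.5, 5) − 0.25·(0, 22.5) = (0.5, -0.625)
Step 3: at (0.5, -0.625), ∇g = (5.625, -11.25) → (0.5, -0.625) − 0.25·(5.625, -11.25) = (-0.90625, 2.1875)

(-0.90625, 2.1875)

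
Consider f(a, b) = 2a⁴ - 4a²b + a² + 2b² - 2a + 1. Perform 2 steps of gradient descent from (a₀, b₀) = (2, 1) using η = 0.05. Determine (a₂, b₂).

(-0.62, 1.33)

∇f = (8a³ - 8ab + 2a - 2, -4a² + 4b)
(a₁, b₁) = (2, 1) − 0.05·(50, -12) = (-0.5, 1.6)
(a₂, b₂) = (-0.5, 1.6) − 0.05·(2.4, 5.4) = (-0.62, 1.33)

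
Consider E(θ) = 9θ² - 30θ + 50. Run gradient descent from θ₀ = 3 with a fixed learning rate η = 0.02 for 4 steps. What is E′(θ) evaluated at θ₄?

E′(θ) = 18θ - 30
Step 1: E′(3) = 24; θ₁ = 3 − 0.02·24 = 2.52
Step 2: E′(2.52) = 15.36; θ₂ = 2.52 − 0.02·15.36 = 2.2128
Step 3: E′(2.2128) = 9.8304; θ₃ = 2.2128 − 0.02·9.8304 = 2.016192
Step 4: E′(2.016192) = 6.291456; θ₄ = 2.016192 − 0.02·6.291456 = 1.89036288
E′(θ) at (1.89036288) = 4.02653184

4.02653184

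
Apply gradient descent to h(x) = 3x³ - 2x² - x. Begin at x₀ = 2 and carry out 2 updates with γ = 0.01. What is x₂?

h′(x) = 9x² - 4x - 1
x₁ = 2 − 0.01·27 = 1.73
x₂ = 1.73 − 0.01·19.0161 = 1.539839

1.539839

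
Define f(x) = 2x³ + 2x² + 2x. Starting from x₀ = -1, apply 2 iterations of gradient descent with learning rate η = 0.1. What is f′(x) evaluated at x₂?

f′(x) = 6x² + 4x + 2
x₁ = -1 − 0.1·4 = -1.4
x₂ = -1.4 − 0.1·8.16 = -2.216
f′(x) at (-2.216) = 22.599936

22.599936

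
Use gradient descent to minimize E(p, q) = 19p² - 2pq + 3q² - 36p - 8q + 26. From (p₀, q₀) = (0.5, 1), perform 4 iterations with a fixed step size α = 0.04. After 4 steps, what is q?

1.43803648

∇E = (38p - 2q - 36, -2p + 6q - 8)
Step 1: at (0.5, 1), ∇E = (-19, -3) → (0.5, 1) − 0.04·(-19, -3) = (1.26, 1.12)
Step 2: at (1.26, 1.12), ∇E = (9.64, -3.8) → (1.26, 1.12) − 0.04·(9.64, -3.8) = (0.8744, 1.272)
Step 3: at (0.8744, 1.272), ∇E = (-5.3168, -2.1168) → (0.8744, 1.272) − 0.04·(-5.3168, -2.1168) = (1.087072, 1.356672)
Step 4: at (1.087072, 1.356672), ∇E = (2.595392, -2.034112) → (1.087072, 1.356672) − 0.04·(2.595392, -2.034112) = (0.98325632, 1.43803648)
q = 1.43803648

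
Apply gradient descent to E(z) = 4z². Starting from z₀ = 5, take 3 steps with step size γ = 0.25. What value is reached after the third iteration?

-5

E′(z) = 8z
Step 1: E′(5) = 40; z₁ = 5 − 0.25·40 = -5
Step 2: E′(-5) = -40; z₂ = -5 − 0.25·(-40) = 5
Step 3: E′(5) = 40; z₃ = 5 − 0.25·40 = -5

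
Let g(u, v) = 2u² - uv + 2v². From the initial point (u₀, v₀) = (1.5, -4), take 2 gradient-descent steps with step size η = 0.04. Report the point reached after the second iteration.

∇g = (4u - v, -u + 4v)
Step 1: at (1.5, -4), ∇g = (10, -17.5) → (1.5, -4) − 0.04·(10, -17.5) = (1.1, -3.3)
Step 2: at (1.1, -3.3), ∇g = (7.7, -14.3) → (1.1, -3.3) − 0.04·(7.7, -14.3) = (0.792, -2.728)

(0.792, -2.728)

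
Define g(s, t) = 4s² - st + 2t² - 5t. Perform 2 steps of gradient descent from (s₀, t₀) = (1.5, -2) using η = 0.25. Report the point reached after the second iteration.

(2.40625, 0.75)

∇g = (8s - t, -s + 4t - 5)
Step 1: at (1.5, -2), ∇g = (14, -14.5) → (1.5, -2) − 0.25·(14, -14.5) = (-2, 1.625)
Step 2: at (-2, 1.625), ∇g = (-17.625, 3.5) → (-2, 1.625) − 0.25·(-17.625, 3.5) = (2.40625, 0.75)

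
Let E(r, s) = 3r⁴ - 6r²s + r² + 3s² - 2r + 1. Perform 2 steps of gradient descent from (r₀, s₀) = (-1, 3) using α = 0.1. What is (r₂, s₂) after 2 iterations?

(23.72, 6.12)

∇E = (12r³ - 12rs + 2r - 2, -6r² + 6s)
(r₁, s₁) = (-1, 3) − 0.1·(20, 12) = (-3, 1.8)
(r₂, s₂) = (-3, 1.8) − 0.1·(-267.2, -43.2) = (23.72, 6.12)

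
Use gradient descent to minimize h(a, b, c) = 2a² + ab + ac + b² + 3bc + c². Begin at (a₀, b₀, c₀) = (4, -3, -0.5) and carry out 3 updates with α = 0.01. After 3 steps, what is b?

-2.8987355

∇h = (4a + b + c, a + 2b + 3c, a + 3b + 2c)
Step 1: at (4, -3, -0.5), ∇h = (12.5, -3.5, -6) → (4, -3, -0.5) − 0.01·(12.5, -3.5, -6) = (3.875, -2.965, -0.44)
Step 2: at (3.875, -2.965, -0.44), ∇h = (12.095, -3.375, -5.9) → (3.875, -2.965, -0.44) − 0.01·(12.095, -3.375, -5.9) = (3.75405, -2.93125, -0.381)
Step 3: at (3.75405, -2.93125, -0.381), ∇h = (11.70395, -3.25145, -5.8017) → (3.75405, -2.93125, -0.381) − 0.01·(11.70395, -3.25145, -5.8017) = (3.6370105, -2.8987355, -0.322983)
b = -2.8987355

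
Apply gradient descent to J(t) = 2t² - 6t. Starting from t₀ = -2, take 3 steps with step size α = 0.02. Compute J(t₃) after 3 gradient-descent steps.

10.355697532928

J′(t) = 4t - 6
t₁ = -2 − 0.02·(-14) = -1.72
t₂ = -1.72 − 0.02·(-12.88) = -1.4624
t₃ = -1.4624 − 0.02·(-11.8496) = -1.225408
J(-1.225408) = 10.355697532928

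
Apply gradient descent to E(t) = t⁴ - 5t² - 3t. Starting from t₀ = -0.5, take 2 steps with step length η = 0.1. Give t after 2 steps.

-0.89015

E′(t) = 4t³ - 10t - 3
t₁ = -0.5 − 0.1·1.5 = -0.65
t₂ = -0.65 − 0.1·2.4015 = -0.89015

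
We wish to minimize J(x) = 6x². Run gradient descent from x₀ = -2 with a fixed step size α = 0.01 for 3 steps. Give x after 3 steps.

J′(x) = 12x
x₁ = -2 − 0.01·(-24) = -1.76
x₂ = -1.76 − 0.01·(-21.12) = -1.5488
x₃ = -1.5488 − 0.01·(-18.5856) = -1.362944

-1.362944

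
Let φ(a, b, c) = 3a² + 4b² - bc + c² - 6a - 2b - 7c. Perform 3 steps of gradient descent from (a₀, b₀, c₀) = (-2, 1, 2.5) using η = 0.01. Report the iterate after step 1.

(-1.82, 0.965, 2.53)

∇φ = (6a - 6, 8b - c - 2, -b + 2c - 7)
Step 1: at (-2, 1, 2.5), ∇φ = (-18, 3.5, -3) → (-2, 1, 2.5) − 0.01·(-18, 3.5, -3) = (-1.82, 0.965, 2.53)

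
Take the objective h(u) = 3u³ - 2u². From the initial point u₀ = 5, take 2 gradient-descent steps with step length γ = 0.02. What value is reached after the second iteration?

0.8262

h′(u) = 9u² - 4u
Step 1: h′(5) = 205; u₁ = 5 − 0.02·205 = 0.9
Step 2: h′(0.9) = 3.69; u₂ = 0.9 − 0.02·3.69 = 0.8262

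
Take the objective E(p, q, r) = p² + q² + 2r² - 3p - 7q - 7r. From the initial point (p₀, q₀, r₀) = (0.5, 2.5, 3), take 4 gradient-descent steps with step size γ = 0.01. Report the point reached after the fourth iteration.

(0.57763184, 2.57763184, 2.8116832)

∇E = (2p - 3, 2q - 7, 4r - 7)
(p₁, q₁, r₁) = (0.5, 2.5, 3) − 0.01·(-2, -2, 5) = (0.52, 2.52, 2.95)
(p₂, q₂, r₂) = (0.52, 2.52, 2.95) − 0.01·(-1.96, -1.96, 4.8) = (0.5396, 2.5396, 2.902)
(p₃, q₃, r₃) = (0.5396, 2.5396, 2.902) − 0.01·(-1.9208, -1.9208, 4.608) = (0.558808, 2.558808, 2.85592)
(p₄, q₄, r₄) = (0.558808, 2.558808, 2.85592) − 0.01·(-1.882384, -1.882384, 4.42368) = (0.57763184, 2.57763184, 2.8116832)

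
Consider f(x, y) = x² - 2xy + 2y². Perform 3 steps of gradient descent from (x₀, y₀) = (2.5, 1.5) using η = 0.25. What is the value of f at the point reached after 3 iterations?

∇f = (2x - 2y, -2x + 4y)
(x₁, y₁) = (2.5, 1.5) − 0.25·(2, 1) = (2, 1.25)
(x₂, y₂) = (2, 1.25) − 0.25·(1.5, 1) = (1.625, 1)
(x₃, y₃) = (1.625, 1) − 0.25·(1.25, 0.75) = (1.3125, 0.8125)
f(1.3125, 0.8125) = 0.91015625

0.91015625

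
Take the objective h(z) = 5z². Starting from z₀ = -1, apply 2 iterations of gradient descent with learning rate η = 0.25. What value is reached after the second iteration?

-2.25

h′(z) = 10z
z₁ = -1 − 0.25·(-10) = 1.5
z₂ = 1.5 − 0.25·15 = -2.25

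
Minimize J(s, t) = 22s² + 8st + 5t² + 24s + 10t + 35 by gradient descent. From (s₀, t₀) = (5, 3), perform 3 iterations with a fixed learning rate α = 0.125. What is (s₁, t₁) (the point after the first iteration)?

∇J = (44s + 8t + 24, 8s + 10t + 10)
(s₁, t₁) = (5, 3) − 0.125·(268, 80) = (-28.5, -7)

(-28.5, -7)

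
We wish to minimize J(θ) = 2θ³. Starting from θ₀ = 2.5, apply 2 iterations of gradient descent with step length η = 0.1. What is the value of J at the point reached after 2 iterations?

J′(θ) = 6θ²
Step 1: J′(2.5) = 37.5; θ₁ = 2.5 − 0.1·37.5 = -1.25
Step 2: J′(-1.25) = 9.375; θ₂ = -1.25 − 0.1·9.375 = -2.1875
J(-2.1875) = -20.93505859375

-20.93505859375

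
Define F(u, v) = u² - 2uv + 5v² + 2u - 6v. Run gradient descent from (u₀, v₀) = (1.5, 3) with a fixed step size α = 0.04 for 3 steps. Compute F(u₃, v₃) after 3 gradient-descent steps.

2.110749234176

∇F = (2u - 2v + 2, -2u + 10v - 6)
(u₁, v₁) = (1.5, 3) − 0.04·(-1, 21) = (1.54, 2.16)
(u₂, v₂) = (1.54, 2.16) − 0.04·(0.76, 12.52) = (1.5096, 1.6592)
(u₃, v₃) = (1.5096, 1.6592) − 0.04·(1.7008, 7.5728) = (1.441568, 1.356288)
F(1.441568, 1.356288) = 2.110749234176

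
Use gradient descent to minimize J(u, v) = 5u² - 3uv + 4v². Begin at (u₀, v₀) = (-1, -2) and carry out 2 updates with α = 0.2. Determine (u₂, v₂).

∇J = (10u - 3v, -3u + 8v)
(u₁, v₁) = (-1, -2) − 0.2·(-4, -13) = (-0.2, 0.6)
(u₂, v₂) = (-0.2, 0.6) − 0.2·(-3.8, 5.4) = (0.56, -0.48)

(0.56, -0.48)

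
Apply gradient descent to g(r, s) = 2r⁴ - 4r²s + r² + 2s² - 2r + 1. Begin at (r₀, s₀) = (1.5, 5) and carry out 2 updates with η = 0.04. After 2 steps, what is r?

-0.18100864

∇g = (8r³ - 8rs + 2r - 2, -4r² + 4s)
Step 1: at (1.5, 5), ∇g = (-32, 11) → (1.5, 5) − 0.04·(-32, 11) = (2.78, 4.56)
Step 2: at (2.78, 4.56), ∇g = (74.025216, -12.6736) → (2.78, 4.56) − 0.04·(74.025216, -12.6736) = (-0.18100864, 5.066944)
r = -0.18100864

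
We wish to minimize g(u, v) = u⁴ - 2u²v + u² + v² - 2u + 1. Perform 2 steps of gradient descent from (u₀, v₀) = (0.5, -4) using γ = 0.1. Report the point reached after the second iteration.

∇g = (4u³ - 4uv + 2u - 2, -2u² + 2v)
Step 1: at (0.5, -4), ∇g = (7.5, -8.5) → (0.5, -4) − 0.1·(7.5, -8.5) = (-0.25, -3.15)
Step 2: at (-0.25, -3.15), ∇g = (-5.7125, -6.425) → (-0.25, -3.15) − 0.1·(-5.7125, -6.425) = (0.32125, -2.5075)

(0.32125, -2.5075)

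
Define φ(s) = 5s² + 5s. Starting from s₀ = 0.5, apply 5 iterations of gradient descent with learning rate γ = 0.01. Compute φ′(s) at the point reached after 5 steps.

5.9049

φ′(s) = 10s + 5
Step 1: φ′(0.5) = 10; s₁ = 0.5 − 0.01·10 = 0.4
Step 2: φ′(0.4) = 9; s₂ = 0.4 − 0.01·9 = 0.31
Step 3: φ′(0.31) = 8.1; s₃ = 0.31 − 0.01·8.1 = 0.229
Step 4: φ′(0.229) = 7.29; s₄ = 0.229 − 0.01·7.29 = 0.1561
Step 5: φ′(0.1561) = 6.561; s₅ = 0.1561 − 0.01·6.561 = 0.09049
φ′(s) at (0.09049) = 5.9049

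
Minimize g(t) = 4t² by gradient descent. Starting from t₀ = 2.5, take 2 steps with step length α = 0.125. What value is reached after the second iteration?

g′(t) = 8t
t₁ = 2.5 − 0.125·20 = 0
t₂ = 0 − 0.125·0 = 0

0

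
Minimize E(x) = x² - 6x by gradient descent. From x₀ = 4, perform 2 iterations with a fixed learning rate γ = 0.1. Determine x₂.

E′(x) = 2x - 6
Step 1: E′(4) = 2; x₁ = 4 − 0.1·2 = 3.8
Step 2: E′(3.8) = 1.6; x₂ = 3.8 − 0.1·1.6 = 3.64

3.64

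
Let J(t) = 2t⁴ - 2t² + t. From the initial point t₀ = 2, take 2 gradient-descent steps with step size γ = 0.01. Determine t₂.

J′(t) = 8t³ - 4t + 1
Step 1: J′(2) = 57; t₁ = 2 − 0.01·57 = 1.43
Step 2: J′(1.43) = 18.673656; t₂ = 1.43 − 0.01·18.673656 = 1.24326344

1.24326344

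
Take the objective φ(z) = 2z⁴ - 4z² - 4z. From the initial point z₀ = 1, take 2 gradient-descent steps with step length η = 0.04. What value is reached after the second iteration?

1.19171328

φ′(z) = 8z³ - 8z - 4
Step 1: φ′(1) = -4; z₁ = 1 − 0.04·(-4) = 1.16
Step 2: φ′(1.16) = -0.792832; z₂ = 1.16 − 0.04·(-0.792832) = 1.19171328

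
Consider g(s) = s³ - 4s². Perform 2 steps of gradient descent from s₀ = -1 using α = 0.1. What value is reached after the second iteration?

g′(s) = 3s² - 8s
s₁ = -1 − 0.1·11 = -2.1
s₂ = -2.1 − 0.1·30.03 = -5.103

-5.103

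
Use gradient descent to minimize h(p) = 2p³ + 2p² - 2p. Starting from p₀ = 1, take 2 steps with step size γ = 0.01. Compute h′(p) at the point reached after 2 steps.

5.769342222336

h′(p) = 6p² + 4p - 2
p₁ = 1 − 0.01·8 = 0.92
p₂ = 0.92 − 0.01·6.7584 = 0.852416
h′(p) at (0.852416) = 5.769342222336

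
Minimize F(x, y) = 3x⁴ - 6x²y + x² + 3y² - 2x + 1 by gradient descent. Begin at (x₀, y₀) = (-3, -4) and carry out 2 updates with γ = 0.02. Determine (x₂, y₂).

∇F = (12x³ - 12xy + 2x - 2, -6x² + 6y)
(x₁, y₁) = (-3, -4) − 0.02·(-476, -78) = (6.52, -2.44)
(x₂, y₂) = (6.52, -2.44) − 0.02·(3527.959296, -269.7024) = (-64.03918592, 2.954048)

(-64.03918592, 2.954048)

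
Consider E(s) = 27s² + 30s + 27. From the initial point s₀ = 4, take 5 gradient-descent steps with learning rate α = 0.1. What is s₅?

E′(s) = 54s + 30
s₁ = 4 − 0.1·246 = -20.6
s₂ = -20.6 − 0.1·(-1082.4) = 87.64
s₃ = 87.64 − 0.1·4762.56 = -388.616
s₄ = -388.616 − 0.1·(-20955.264) = 1706.9104
s₅ = 1706.9104 − 0.1·92203.1616 = -7513.40576

-7513.40576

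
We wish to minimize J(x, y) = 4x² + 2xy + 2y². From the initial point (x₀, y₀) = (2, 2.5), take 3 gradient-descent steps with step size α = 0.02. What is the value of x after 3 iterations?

0.961088

∇J = (8x + 2y, 2x + 4y)
(x₁, y₁) = (2, 2.5) − 0.02·(21, 14) = (1.58, 2.22)
(x₂, y₂) = (1.58, 2.22) − 0.02·(17.08, 12.04) = (1.2384, 1.9792)
(x₃, y₃) = (1.2384, 1.9792) − 0.02·(13.8656, 10.3936) = (0.961088, 1.771328)
x = 0.961088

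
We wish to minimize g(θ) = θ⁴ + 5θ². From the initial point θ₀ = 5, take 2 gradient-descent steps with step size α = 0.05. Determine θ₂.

g′(θ) = 4θ³ + 10θ
θ₁ = 5 − 0.05·550 = -22.5
θ₂ = -22.5 − 0.05·(-45787.5) = 2266.875

2266.875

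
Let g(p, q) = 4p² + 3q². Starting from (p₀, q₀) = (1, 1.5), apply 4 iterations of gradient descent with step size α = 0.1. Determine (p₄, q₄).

(0.0016, 0.0384)

∇g = (8p, 6q)
(p₁, q₁) = (1, 1.5) − 0.1·(8, 9) = (0.2, 0.6)
(p₂, q₂) = (0.2, 0.6) − 0.1·(1.6, 3.6) = (0.04, 0.24)
(p₃, q₃) = (0.04, 0.24) − 0.1·(0.32, 1.44) = (0.008, 0.096)
(p₄, q₄) = (0.008, 0.096) − 0.1·(0.064, 0.576) = (0.0016, 0.0384)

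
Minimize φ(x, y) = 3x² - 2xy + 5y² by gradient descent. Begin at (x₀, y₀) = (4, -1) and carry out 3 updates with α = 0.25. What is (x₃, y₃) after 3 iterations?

(-4.75, 11.25)

∇φ = (6x - 2y, -2x + 10y)
Step 1: at (4, -1), ∇φ = (26, -18) → (4, -1) − 0.25·(26, -18) = (-2.5, 3.5)
Step 2: at (-2.5, 3.5), ∇φ = (-22, 40) → (-2.5, 3.5) − 0.25·(-22, 40) = (3, -6.5)
Step 3: at (3, -6.5), ∇φ = (31, -71) → (3, -6.5) − 0.25·(31, -71) = (-4.75, 11.25)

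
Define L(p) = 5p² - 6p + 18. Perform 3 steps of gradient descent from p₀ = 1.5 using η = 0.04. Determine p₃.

0.7944

L′(p) = 10p - 6
p₁ = 1.5 − 0.04·9 = 1.14
p₂ = 1.14 − 0.04·5.4 = 0.924
p₃ = 0.924 − 0.04·3.24 = 0.7944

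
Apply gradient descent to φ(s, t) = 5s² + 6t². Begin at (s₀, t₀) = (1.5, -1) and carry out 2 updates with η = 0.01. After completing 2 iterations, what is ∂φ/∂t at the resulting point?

-9.2928

∇φ = (10s, 12t)
(s₁, t₁) = (1.5, -1) − 0.01·(15, -12) = (1.35, -0.88)
(s₂, t₂) = (1.35, -0.88) − 0.01·(13.5, -10.56) = (1.215, -0.7744)
∂φ/∂t at (1.215, -0.7744) = -9.2928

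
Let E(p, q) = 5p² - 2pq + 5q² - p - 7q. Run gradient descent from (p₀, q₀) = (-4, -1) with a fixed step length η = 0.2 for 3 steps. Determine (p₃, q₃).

∇E = (10p - 2q - 1, -2p + 10q - 7)
Step 1: at (-4, -1), ∇E = (-39, -9) → (-4, -1) − 0.2·(-39, -9) = (3.8, 0.8)
Step 2: at (3.8, 0.8), ∇E = (35.4, -6.6) → (3.8, 0.8) − 0.2·(35.4, -6.6) = (-3.28, 2.12)
Step 3: at (-3.28, 2.12), ∇E = (-38.04, 20.76) → (-3.28, 2.12) − 0.2·(-38.04, 20.76) = (4.328, -2.032)

(4.328, -2.032)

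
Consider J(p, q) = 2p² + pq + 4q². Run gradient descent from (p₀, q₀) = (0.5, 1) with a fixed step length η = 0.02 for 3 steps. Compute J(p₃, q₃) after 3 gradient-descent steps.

∇J = (4p + q, p + 8q)
(p₁, q₁) = (0.5, 1) − 0.02·(3, 8.5) = (0.44, 0.83)
(p₂, q₂) = (0.44, 0.83) − 0.02·(2.59, 7.08) = (0.3882, 0.6884)
(p₃, q₃) = (0.3882, 0.6884) − 0.02·(2.2412, 5.8954) = (0.343376, 0.570492)
J(0.343376, 0.570492) = 1.733551904

1.733551904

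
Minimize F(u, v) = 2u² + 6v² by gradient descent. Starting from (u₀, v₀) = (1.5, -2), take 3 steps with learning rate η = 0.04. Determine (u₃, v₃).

∇F = (4u, 12v)
(u₁, v₁) = (1.5, -2) − 0.04·(6, -24) = (1.26, -1.04)
(u₂, v₂) = (1.26, -1.04) − 0.04·(5.04, -12.48) = (1.0584, -0.5408)
(u₃, v₃) = (1.0584, -0.5408) − 0.04·(4.2336, -6.4896) = (0.889056, -0.281216)

(0.889056, -0.281216)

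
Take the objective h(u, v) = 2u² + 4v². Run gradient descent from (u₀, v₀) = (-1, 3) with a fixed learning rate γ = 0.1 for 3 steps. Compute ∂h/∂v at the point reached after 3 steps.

0.192

∇h = (4u, 8v)
Step 1: at (-1, 3), ∇h = (-4, 24) → (-1, 3) − 0.1·(-4, 24) = (-0.6, 0.6)
Step 2: at (-0.6, 0.6), ∇h = (-2.4, 4.8) → (-0.6, 0.6) − 0.1·(-2.4, 4.8) = (-0.36, 0.12)
Step 3: at (-0.36, 0.12), ∇h = (-1.44, 0.96) → (-0.36, 0.12) − 0.1·(-1.44, 0.96) = (-0.216, 0.024)
∂h/∂v at (-0.216, 0.024) = 0.192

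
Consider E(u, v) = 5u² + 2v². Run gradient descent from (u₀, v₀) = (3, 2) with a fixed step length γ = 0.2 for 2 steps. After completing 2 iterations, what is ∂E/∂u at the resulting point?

∇E = (10u, 4v)
(u₁, v₁) = (3, 2) − 0.2·(30, 8) = (-3, 0.4)
(u₂, v₂) = (-3, 0.4) − 0.2·(-30, 1.6) = (3, 0.08)
∂E/∂u at (3, 0.08) = 30

30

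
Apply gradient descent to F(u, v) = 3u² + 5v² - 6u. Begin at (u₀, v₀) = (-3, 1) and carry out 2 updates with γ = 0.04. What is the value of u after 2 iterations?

∇F = (6u - 6, 10v)
(u₁, v₁) = (-3, 1) − 0.04·(-24, 10) = (-2.04, 0.6)
(u₂, v₂) = (-2.04, 0.6) − 0.04·(-18.24, 6) = (-1.3104, 0.36)
u = -1.3104

-1.3104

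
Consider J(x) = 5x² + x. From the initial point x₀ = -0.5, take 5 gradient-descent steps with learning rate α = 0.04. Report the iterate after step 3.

J′(x) = 10x + 1
x₁ = -0.5 − 0.04·(-4) = -0.34
x₂ = -0.34 − 0.04·(-2.4) = -0.244
x₃ = -0.244 − 0.04·(-1.44) = -0.1864

-0.1864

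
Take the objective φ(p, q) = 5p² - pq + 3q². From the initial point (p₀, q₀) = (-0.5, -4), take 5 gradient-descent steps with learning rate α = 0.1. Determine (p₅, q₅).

∇φ = (10p - q, -p + 6q)
Step 1: at (-0.5, -4), ∇φ = (-1, -23.5) → (-0.5, -4) − 0.1·(-1, -23.5) = (-0.4, -1.65)
Step 2: at (-0.4, -1.65), ∇φ = (-2.35, -9.5) → (-0.4, -1.65) − 0.1·(-2.35, -9.5) = (-0.165, -0.7)
Step 3: at (-0.165, -0.7), ∇φ = (-0.95, -4.035) → (-0.165, -0.7) − 0.1·(-0.95, -4.035) = (-0.07, -0.2965)
Step 4: at (-0.07, -0.2965), ∇φ = (-0.4035, -1.709) → (-0.07, -0.2965) − 0.1·(-0.4035, -1.709) = (-0.02965, -0.1256)
Step 5: at (-0.02965, -0.1256), ∇φ = (-0.1709, -0.72395) → (-0.02965, -0.1256) − 0.1·(-0.1709, -0.72395) = (-0.01256, -0.053205)

(-0.01256, -0.053205)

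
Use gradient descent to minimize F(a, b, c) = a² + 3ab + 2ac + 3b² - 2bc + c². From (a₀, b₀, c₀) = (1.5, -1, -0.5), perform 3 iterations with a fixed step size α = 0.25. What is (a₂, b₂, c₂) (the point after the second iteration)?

(2.28125, -1.625, -2.0625)

∇F = (2a + 3b + 2c, 3a + 6b - 2c, 2a - 2b + 2c)
(a₁, b₁, c₁) = (1.5, -1, -0.5) − 0.25·(-1, -0.5, 4) = (1.75, -0.875, -1.5)
(a₂, b₂, c₂) = (1.75, -0.875, -1.5) − 0.25·(-2.125, 3, 2.25) = (2.28125, -1.625, -2.0625)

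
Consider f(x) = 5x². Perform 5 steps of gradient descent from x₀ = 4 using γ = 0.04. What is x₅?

0.31104

f′(x) = 10x
x₁ = 4 − 0.04·40 = 2.4
x₂ = 2.4 − 0.04·24 = 1.44
x₃ = 1.44 − 0.04·14.4 = 0.864
x₄ = 0.864 − 0.04·8.64 = 0.5184
x₅ = 0.5184 − 0.04·5.184 = 0.31104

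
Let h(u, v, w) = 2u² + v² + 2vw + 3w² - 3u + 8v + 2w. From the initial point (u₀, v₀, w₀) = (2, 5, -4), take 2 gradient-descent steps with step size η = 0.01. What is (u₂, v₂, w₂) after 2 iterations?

∇h = (4u - 3, 2v + 2w + 8, 2v + 6w + 2)
(u₁, v₁, w₁) = (2, 5, -4) − 0.01·(5, 10, -12) = (1.95, 4.9, -3.88)
(u₂, v₂, w₂) = (1.95, 4.9, -3.88) − 0.01·(4.8, 10.04, -11.48) = (1.902, 4.7996, -3.7652)

(1.902, 4.7996, -3.7652)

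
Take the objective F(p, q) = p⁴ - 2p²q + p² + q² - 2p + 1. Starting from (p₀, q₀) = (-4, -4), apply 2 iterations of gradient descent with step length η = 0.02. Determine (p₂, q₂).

∇F = (4p³ - 4pq + 2p - 2, -2p² + 2q)
(p₁, q₁) = (-4, -4) − 0.02·(-330, -40) = (2.6, -3.2)
(p₂, q₂) = (2.6, -3.2) − 0.02·(106.784, -19.92) = (0.46432, -2.8016)

(0.46432, -2.8016)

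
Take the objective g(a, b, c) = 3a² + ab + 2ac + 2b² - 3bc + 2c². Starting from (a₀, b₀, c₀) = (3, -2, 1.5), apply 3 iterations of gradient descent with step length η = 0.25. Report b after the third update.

0.296875

∇g = (6a + b + 2c, a + 4b - 3c, 2a - 3b + 4c)
Step 1: at (3, -2, 1.5), ∇g = (19, -9.5, 18) → (3, -2, 1.5) − 0.25·(19, -9.5, 18) = (-1.75, 0.375, -3)
Step 2: at (-1.75, 0.375, -3), ∇g = (-16.125, 8.75, -16.625) → (-1.75, 0.375, -3) − 0.25·(-16.125, 8.75, -16.625) = (2.28125, -1.8125, 1.15625)
Step 3: at (2.28125, -1.8125, 1.15625), ∇g = (14.1875, -8.4375, 14.625) → (2.28125, -1.8125, 1.15625) − 0.25·(14.1875, -8.4375, 14.625) = (-1.265625, 0.296875, -2.5)
b = 0.296875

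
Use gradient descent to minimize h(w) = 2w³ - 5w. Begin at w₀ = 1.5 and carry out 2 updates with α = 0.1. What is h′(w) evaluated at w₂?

h′(w) = 6w² - 5
w₁ = 1.5 − 0.1·8.5 = 0.65
w₂ = 0.65 − 0.1·(-2.465) = 0.8965
h′(w) at (0.8965) = -0.1777265

-0.1777265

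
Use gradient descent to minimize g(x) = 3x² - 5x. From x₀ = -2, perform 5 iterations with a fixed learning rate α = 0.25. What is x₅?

0.921875

g′(x) = 6x - 5
x₁ = -2 − 0.25·(-17) = 2.25
x₂ = 2.25 − 0.25·8.5 = 0.125
x₃ = 0.125 − 0.25·(-4.25) = 1.1875
x₄ = 1.1875 − 0.25·2.125 = 0.65625
x₅ = 0.65625 − 0.25·(-1.0625) = 0.921875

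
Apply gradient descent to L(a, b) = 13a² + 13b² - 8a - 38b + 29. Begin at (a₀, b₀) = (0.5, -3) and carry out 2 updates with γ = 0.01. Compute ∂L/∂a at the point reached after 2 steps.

2.738

∇L = (26a - 8, 26b - 38)
(a₁, b₁) = (0.5, -3) − 0.01·(5, -116) = (0.45, -1.84)
(a₂, b₂) = (0.45, -1.84) − 0.01·(3.7, -85.84) = (0.413, -0.9816)
∂L/∂a at (0.413, -0.9816) = 2.738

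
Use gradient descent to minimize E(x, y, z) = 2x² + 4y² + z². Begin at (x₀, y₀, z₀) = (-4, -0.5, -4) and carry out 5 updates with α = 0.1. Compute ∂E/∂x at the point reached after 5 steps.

-1.24416

∇E = (4x, 8y, 2z)
Step 1: at (-4, -0.5, -4), ∇E = (-16, -4, -8) → (-4, -0.5, -4) − 0.1·(-16, -4, -8) = (-2.4, -0.1, -3.2)
Step 2: at (-2.4, -0.1, -3.2), ∇E = (-9.6, -0.8, -6.4) → (-2.4, -0.1, -3.2) − 0.1·(-9.6, -0.8, -6.4) = (-1.44, -0.02, -2.56)
Step 3: at (-1.44, -0.02, -2.56), ∇E = (-5.76, -0.16, -5.12) → (-1.44, -0.02, -2.56) − 0.1·(-5.76, -0.16, -5.12) = (-0.864, -0.004, -2.048)
Step 4: at (-0.864, -0.004, -2.048), ∇E = (-3.456, -0.032, -4.096) → (-0.864, -0.004, -2.048) − 0.1·(-3.456, -0.032, -4.096) = (-0.5184, -0.0008, -1.6384)
Step 5: at (-0.5184, -0.0008, -1.6384), ∇E = (-2.0736, -0.0064, -3.2768) → (-0.5184, -0.0008, -1.6384) − 0.1·(-2.0736, -0.0064, -3.2768) = (-0.31104, -0.00016, -1.31072)
∂E/∂x at (-0.31104, -0.00016, -1.31072) = -1.24416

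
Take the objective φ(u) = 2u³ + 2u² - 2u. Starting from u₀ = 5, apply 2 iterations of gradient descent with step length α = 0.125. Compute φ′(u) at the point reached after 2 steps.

φ′(u) = 6u² + 4u - 2
Step 1: φ′(5) = 168; u₁ = 5 − 0.125·168 = -16
Step 2: φ′(-16) = 1470; u₂ = -16 − 0.125·1470 = -199.75
φ′(u) at (-199.75) = 238599.375

238599.375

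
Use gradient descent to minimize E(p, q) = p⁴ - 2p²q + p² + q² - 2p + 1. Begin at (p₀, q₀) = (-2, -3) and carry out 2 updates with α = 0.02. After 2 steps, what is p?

∇E = (4p³ - 4pq + 2p - 2, -2p² + 2q)
Step 1: at (-2, -3), ∇E = (-62, -14) → (-2, -3) − 0.02·(-62, -14) = (-0.76, -2.72)
Step 2: at (-0.76, -2.72), ∇E = (-13.544704, -6.5952) → (-0.76, -2.72) − 0.02·(-13.544704, -6.5952) = (-0.48910592, -2.588096)
p = -0.48910592

-0.48910592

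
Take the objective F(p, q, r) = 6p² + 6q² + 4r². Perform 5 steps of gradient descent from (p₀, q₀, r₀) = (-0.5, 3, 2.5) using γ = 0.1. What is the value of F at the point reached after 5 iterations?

∇F = (12p, 12q, 8r)
Step 1: at (-0.5, 3, 2.5), ∇F = (-6, 36, 20) → (-0.5, 3, 2.5) − 0.1·(-6, 36, 20) = (0.1, -0.6, 0.5)
Step 2: at (0.1, -0.6, 0.5), ∇F = (1.2, -7.2, 4) → (0.1, -0.6, 0.5) − 0.1·(1.2, -7.2, 4) = (-0.02, 0.12, 0.1)
Step 3: at (-0.02, 0.12, 0.1), ∇F = (-0.24, 1.44, 0.8) → (-0.02, 0.12, 0.1) − 0.1·(-0.24, 1.44, 0.8) = (0.004, -0.024, 0.02)
Step 4: at (0.004, -0.024, 0.02), ∇F = (0.048, -0.288, 0.16) → (0.004, -0.024, 0.02) − 0.1·(0.048, -0.288, 0.16) = (-0.0008, 0.0048, 0.004)
Step 5: at (-0.0008, 0.0048, 0.004), ∇F = (-0.0096, 0.0576, 0.032) → (-0.0008, 0.0048, 0.004) − 0.1·(-0.0096, 0.0576, 0.032) = (0.00016, -0.00096, 0.0008)
F(0.00016, -0.00096, 0.0008) = 0.0000082432

0.0000082432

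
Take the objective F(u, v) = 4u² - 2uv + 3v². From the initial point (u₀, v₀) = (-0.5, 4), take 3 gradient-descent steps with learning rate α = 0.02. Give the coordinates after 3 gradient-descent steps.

∇F = (8u - 2v, -2u + 6v)
Step 1: at (-0.5, 4), ∇F = (-12, 25) → (-0.5, 4) − 0.02·(-12, 25) = (-0.26, 3.5)
Step 2: at (-0.26, 3.5), ∇F = (-9.08, 21.52) → (-0.26, 3.5) − 0.02·(-9.08, 21.52) = (-0.0784, 3.0696)
Step 3: at (-0.0784, 3.0696), ∇F = (-6.7664, 18.5744) → (-0.0784, 3.0696) − 0.02·(-6.7664, 18.5744) = (0.056928, 2.698112)

(0.056928, 2.698112)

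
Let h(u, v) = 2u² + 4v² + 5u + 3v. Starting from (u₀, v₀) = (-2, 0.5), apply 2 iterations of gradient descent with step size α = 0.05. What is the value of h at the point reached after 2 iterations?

-2.8298

∇h = (4u + 5, 8v + 3)
Step 1: at (-2, 0.5), ∇h = (-3, 7) → (-2, 0.5) − 0.05·(-3, 7) = (-1.85, 0.15)
Step 2: at (-1.85, 0.15), ∇h = (-2.4, 4.2) → (-1.85, 0.15) − 0.05·(-2.4, 4.2) = (-1.73, -0.06)
h(-1.73, -0.06) = -2.8298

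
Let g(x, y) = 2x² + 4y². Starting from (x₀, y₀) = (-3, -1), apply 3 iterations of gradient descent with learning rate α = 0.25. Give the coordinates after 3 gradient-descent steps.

(0, 1)

∇g = (4x, 8y)
(x₁, y₁) = (-3, -1) − 0.25·(-12, -8) = (0, 1)
(x₂, y₂) = (0, 1) − 0.25·(0, 8) = (0, -1)
(x₃, y₃) = (0, -1) − 0.25·(0, -8) = (0, 1)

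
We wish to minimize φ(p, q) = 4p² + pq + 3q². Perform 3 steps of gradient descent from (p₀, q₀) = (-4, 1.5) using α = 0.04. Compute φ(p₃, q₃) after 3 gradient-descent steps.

∇φ = (8p + q, p + 6q)
(p₁, q₁) = (-4, 1.5) − 0.04·(-30.5, 5) = (-2.78, 1.3)
(p₂, q₂) = (-2.78, 1.3) − 0.04·(-20.94, 5.02) = (-1.9424, 1.0992)
(p₃, q₃) = (-1.9424, 1.0992) − 0.04·(-14.44, 4.6528) = (-1.3648, 0.913088)
φ(-1.3648, 0.913088) = 8.705722744832

8.705722744832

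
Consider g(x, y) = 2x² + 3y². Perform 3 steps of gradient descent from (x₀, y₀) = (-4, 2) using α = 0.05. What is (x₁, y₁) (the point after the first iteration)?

(-3.2, 1.4)

∇g = (4x, 6y)
Step 1: at (-4, 2), ∇g = (-16, 12) → (-4, 2) − 0.05·(-16, 12) = (-3.2, 1.4)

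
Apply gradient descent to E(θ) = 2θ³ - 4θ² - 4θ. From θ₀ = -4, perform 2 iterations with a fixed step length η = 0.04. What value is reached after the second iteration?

-30.934784

E′(θ) = 6θ² - 8θ - 4
Step 1: E′(-4) = 124; θ₁ = -4 − 0.04·124 = -8.96
Step 2: E′(-8.96) = 549.3696; θ₂ = -8.96 − 0.04·549.3696 = -30.934784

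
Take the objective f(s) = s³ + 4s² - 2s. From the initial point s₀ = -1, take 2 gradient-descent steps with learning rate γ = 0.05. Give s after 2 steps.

f′(s) = 3s² + 8s - 2
Step 1: f′(-1) = -7; s₁ = -1 − 0.05·(-7) = -0.65
Step 2: f′(-0.65) = -5.9325; s₂ = -0.65 − 0.05·(-5.9325) = -0.353375

-0.353375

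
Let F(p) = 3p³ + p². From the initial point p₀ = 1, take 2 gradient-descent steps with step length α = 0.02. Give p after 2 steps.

F′(p) = 9p² + 2p
Step 1: F′(1) = 11; p₁ = 1 − 0.02·11 = 0.78
Step 2: F′(0.78) = 7.0356; p₂ = 0.78 − 0.02·7.0356 = 0.639288

0.639288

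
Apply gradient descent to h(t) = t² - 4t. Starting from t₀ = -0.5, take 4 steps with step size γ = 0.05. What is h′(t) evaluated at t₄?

h′(t) = 2t - 4
t₁ = -0.5 − 0.05·(-5) = -0.25
t₂ = -0.25 − 0.05·(-4.5) = -0.025
t₃ = -0.025 − 0.05·(-4.05) = 0.1775
t₄ = 0.1775 − 0.05·(-3.645) = 0.35975
h′(t) at (0.35975) = -3.2805

-3.2805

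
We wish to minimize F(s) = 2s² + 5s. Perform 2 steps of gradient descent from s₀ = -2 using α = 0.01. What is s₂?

F′(s) = 4s + 5
Step 1: F′(-2) = -3; s₁ = -2 − 0.01·(-3) = -1.97
Step 2: F′(-1.97) = -2.88; s₂ = -1.97 − 0.01·(-2.88) = -1.9412

-1.9412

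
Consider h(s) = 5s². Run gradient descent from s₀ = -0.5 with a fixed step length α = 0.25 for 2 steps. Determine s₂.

h′(s) = 10s
Step 1: h′(-0.5) = -5; s₁ = -0.5 − 0.25·(-5) = 0.75
Step 2: h′(0.75) = 7.5; s₂ = 0.75 − 0.25·7.5 = -1.125

-1.125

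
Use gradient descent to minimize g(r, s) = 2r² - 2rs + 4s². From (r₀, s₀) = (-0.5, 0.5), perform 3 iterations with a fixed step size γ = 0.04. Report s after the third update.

0.094432

∇g = (4r - 2s, -2r + 8s)
Step 1: at (-0.5, 0.5), ∇g = (-3, 5) → (-0.5, 0.5) − 0.04·(-3, 5) = (-0.38, 0.3)
Step 2: at (-0.38, 0.3), ∇g = (-2.12, 3.16) → (-0.38, 0.3) − 0.04·(-2.12, 3.16) = (-0.2952, 0.1736)
Step 3: at (-0.2952, 0.1736), ∇g = (-1.528, 1.9792) → (-0.2952, 0.1736) − 0.04·(-1.528, 1.9792) = (-0.23408, 0.094432)
s = 0.094432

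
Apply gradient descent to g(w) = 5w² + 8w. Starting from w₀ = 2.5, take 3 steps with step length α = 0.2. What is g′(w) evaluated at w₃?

g′(w) = 10w + 8
w₁ = 2.5 − 0.2·33 = -4.1
w₂ = -4.1 − 0.2·(-33) = 2.5
w₃ = 2.5 − 0.2·33 = -4.1
g′(w) at (-4.1) = -33

-33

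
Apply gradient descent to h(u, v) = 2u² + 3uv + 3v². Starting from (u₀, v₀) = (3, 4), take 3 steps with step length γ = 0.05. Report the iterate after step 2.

∇h = (4u + 3v, 3u + 6v)
(u₁, v₁) = (3, 4) − 0.05·(24, 33) = (1.8, 2.35)
(u₂, v₂) = (1.8, 2.35) − 0.05·(14.25, 19.5) = (1.0875, 1.375)

(1.0875, 1.375)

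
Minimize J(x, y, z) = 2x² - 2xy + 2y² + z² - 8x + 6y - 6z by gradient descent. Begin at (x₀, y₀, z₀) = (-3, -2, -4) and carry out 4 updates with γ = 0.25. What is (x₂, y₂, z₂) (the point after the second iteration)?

∇J = (4x - 2y - 8, -2x + 4y + 6, 2z - 6)
(x₁, y₁, z₁) = (-3, -2, -4) − 0.25·(-16, 4, -14) = (1, -3, -0.5)
(x₂, y₂, z₂) = (1, -3, -0.5) − 0.25·(2, -8, -7) = (0.5, -1, 1.25)

(0.5, -1, 1.25)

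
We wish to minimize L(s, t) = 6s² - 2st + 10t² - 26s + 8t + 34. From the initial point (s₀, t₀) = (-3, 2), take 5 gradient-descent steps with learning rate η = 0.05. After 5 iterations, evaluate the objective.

∇L = (12s - 2t - 26, -2s + 20t + 8)
(s₁, t₁) = (-3, 2) − 0.05·(-66, 54) = (0.3, -0.7)
(s₂, t₂) = (0.3, -0.7) − 0.05·(-21, -6.6) = (1.35, -0.37)
(s₃, t₃) = (1.35, -0.37) − 0.05·(-9.06, -2.1) = (1.803, -0.265)
(s₄, t₄) = (1.803, -0.265) − 0.05·(-3.834, -0.906) = (1.9947, -0.2197)
(s₅, t₅) = (1.9947, -0.2197) − 0.05·(-1.6242, -0.3834) = (2.07591, -0.20053)
L(2.07591, -0.20053) = 5.5132012422

5.5132012422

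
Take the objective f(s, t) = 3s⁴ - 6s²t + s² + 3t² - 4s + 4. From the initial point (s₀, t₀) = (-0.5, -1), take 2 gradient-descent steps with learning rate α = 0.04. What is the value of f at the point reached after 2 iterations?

∇f = (12s³ - 12st + 2s - 4, -6s² + 6t)
(s₁, t₁) = (-0.5, -1) − 0.04·(-12.5, -7.5) = (0, -0.7)
(s₂, t₂) = (0, -0.7) − 0.04·(-4, -4.2) = (0.16, -0.532)
f(0.16, -0.532) = 4.31835328

4.31835328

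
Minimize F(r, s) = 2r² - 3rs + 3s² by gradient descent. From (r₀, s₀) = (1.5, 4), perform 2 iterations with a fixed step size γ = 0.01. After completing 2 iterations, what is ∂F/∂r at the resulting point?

∇F = (4r - 3s, -3r + 6s)
(r₁, s₁) = (1.5, 4) − 0.01·(-6, 19.5) = (1.56, 3.805)
(r₂, s₂) = (1.56, 3.805) − 0.01·(-5.175, 18.15) = (1.61175, 3.6235)
∂F/∂r at (1.61175, 3.6235) = -4.4235

-4.4235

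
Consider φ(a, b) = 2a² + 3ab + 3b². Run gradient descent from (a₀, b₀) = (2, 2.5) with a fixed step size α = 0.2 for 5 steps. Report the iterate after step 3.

(-0.44, -0.68)

∇φ = (4a + 3b, 3a + 6b)
Step 1: at (2, 2.5), ∇φ = (15.5, 21) → (2, 2.5) − 0.2·(15.5, 21) = (-1.1, -1.7)
Step 2: at (-1.1, -1.7), ∇φ = (-9.5, -13.5) → (-1.1, -1.7) − 0.2·(-9.5, -13.5) = (0.8, 1)
Step 3: at (0.8, 1), ∇φ = (6.2, 8.4) → (0.8, 1) − 0.2·(6.2, 8.4) = (-0.44, -0.68)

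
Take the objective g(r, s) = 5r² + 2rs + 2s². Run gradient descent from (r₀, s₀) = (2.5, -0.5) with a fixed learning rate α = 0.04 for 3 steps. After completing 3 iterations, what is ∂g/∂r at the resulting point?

∇g = (10r + 2s, 2r + 4s)
Step 1: at (2.5, -0.5), ∇g = (24, 3) → (2.5, -0.5) − 0.04·(24, 3) = (1.54, -0.62)
Step 2: at (1.54, -0.62), ∇g = (14.16, 0.6) → (1.54, -0.62) − 0.04·(14.16, 0.6) = (0.9736, -0.644)
Step 3: at (0.9736, -0.644), ∇g = (8.448, -0.6288) → (0.9736, -0.644) − 0.04·(8.448, -0.6288) = (0.63568, -0.618848)
∂g/∂r at (0.63568, -0.618848) = 5.119104

5.119104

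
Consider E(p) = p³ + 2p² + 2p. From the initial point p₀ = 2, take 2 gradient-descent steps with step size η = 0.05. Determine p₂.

0.4985

E′(p) = 3p² + 4p + 2
p₁ = 2 − 0.05·22 = 0.9
p₂ = 0.9 − 0.05·8.03 = 0.4985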